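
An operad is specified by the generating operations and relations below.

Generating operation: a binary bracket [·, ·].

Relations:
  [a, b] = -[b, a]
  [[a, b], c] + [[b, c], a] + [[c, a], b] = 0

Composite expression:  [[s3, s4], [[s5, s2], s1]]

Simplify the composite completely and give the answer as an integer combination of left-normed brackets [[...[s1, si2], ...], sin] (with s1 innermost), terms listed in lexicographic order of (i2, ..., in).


-[[[[s1, s2], s5], s3], s4] + [[[[s1, s2], s5], s4], s3] + [[[[s1, s5], s2], s3], s4] - [[[[s1, s5], s2], s4], s3]

Expand each bracket as ab - ba; the s1-initial words give the coefficients.
Composite bracket: [[s3, s4], [[s5, s2], s1]]
Under [a, b] = ab - ba we get 16 signed associative words (2^4 = 16).
Coefficients come from the s1-initial words:
  from s1s2s5s3s4, sign -1: term -[[[[s1, s2], s5], s3], s4]
  from s1s2s5s4s3, sign +1: term +[[[[s1, s2], s5], s4], s3]
  from s1s5s2s3s4, sign +1: term +[[[[s1, s5], s2], s3], s4]
  from s1s5s2s4s3, sign -1: term -[[[[s1, s5], s2], s4], s3]


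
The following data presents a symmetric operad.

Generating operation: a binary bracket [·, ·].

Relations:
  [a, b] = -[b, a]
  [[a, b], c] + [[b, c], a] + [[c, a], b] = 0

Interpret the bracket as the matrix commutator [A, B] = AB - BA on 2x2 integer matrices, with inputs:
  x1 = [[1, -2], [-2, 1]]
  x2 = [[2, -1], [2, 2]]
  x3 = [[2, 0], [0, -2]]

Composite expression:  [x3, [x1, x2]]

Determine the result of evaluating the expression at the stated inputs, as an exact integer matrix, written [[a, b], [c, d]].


[x1, x2] = [[-6, 0], [0, 6]]
[x3, [x1, x2]] = [[0, 0], [0, 0]]

[[0, 0], [0, 0]]


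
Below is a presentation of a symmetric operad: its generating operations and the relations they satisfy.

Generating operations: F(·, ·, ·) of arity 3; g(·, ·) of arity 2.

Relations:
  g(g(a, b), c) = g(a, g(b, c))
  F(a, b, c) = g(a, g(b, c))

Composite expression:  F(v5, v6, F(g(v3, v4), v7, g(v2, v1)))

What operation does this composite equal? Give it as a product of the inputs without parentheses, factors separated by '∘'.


v5 ∘ v6 ∘ v3 ∘ v4 ∘ v7 ∘ v2 ∘ v1

Associativity of F dissolves the nesting; only the v-input order survives.
g(v3, v4) reduces to v3 ∘ v4
g(v2, v1) reduces to v2 ∘ v1
F(g(v3, v4), v7, g(v2, v1)) reduces to v3 ∘ v4 ∘ v7 ∘ v2 ∘ v1
F(v5, v6, F(g(v3, v4), v7, g(v2, v1))) reduces to v5 ∘ v6 ∘ v3 ∘ v4 ∘ v7 ∘ v2 ∘ v1


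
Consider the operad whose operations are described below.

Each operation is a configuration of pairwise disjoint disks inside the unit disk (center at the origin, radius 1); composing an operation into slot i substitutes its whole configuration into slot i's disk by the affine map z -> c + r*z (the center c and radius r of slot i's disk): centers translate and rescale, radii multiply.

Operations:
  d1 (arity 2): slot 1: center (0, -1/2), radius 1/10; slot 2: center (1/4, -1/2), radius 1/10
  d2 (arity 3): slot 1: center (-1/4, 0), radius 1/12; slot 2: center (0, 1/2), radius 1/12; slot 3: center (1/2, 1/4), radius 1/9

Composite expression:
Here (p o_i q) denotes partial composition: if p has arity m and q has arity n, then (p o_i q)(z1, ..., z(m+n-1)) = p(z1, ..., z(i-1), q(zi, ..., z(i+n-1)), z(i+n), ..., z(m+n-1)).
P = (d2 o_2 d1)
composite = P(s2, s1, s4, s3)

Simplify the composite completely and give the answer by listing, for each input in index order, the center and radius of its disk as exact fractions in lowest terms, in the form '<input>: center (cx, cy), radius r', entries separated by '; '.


s1: center (0, 11/24), radius 1/120; s2: center (-1/4, 0), radius 1/12; s3: center (1/2, 1/4), radius 1/9; s4: center (1/48, 11/24), radius 1/120


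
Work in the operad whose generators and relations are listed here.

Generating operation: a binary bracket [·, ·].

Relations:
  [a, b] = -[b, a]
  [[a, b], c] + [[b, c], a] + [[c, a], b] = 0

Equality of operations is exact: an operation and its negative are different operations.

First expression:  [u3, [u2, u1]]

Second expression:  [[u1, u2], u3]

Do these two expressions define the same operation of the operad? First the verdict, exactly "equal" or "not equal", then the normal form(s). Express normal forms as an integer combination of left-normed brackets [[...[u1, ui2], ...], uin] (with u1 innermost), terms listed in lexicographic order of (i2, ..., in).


equal — both sides give [[u1, u2], u3]


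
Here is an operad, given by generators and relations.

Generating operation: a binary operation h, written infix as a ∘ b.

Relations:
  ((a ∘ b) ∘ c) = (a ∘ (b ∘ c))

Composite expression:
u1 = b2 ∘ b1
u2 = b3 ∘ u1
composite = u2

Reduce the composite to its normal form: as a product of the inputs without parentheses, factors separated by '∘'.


b3 ∘ b2 ∘ b1


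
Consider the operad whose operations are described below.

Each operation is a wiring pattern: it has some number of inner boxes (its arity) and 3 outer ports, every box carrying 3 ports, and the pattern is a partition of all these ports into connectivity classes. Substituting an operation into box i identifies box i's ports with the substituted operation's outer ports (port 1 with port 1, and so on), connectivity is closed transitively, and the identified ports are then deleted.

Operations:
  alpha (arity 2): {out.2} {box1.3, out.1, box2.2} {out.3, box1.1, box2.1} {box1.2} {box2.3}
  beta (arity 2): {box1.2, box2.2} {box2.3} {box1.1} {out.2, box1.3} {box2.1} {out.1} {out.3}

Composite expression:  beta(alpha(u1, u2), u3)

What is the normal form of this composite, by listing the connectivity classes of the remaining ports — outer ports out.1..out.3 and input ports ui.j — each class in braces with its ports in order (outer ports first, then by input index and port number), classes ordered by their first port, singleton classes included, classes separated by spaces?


{out.1} {out.2, u1.1, u2.1} {out.3} {u1.2} {u1.3, u2.2} {u2.3} {u3.1} {u3.2} {u3.3}


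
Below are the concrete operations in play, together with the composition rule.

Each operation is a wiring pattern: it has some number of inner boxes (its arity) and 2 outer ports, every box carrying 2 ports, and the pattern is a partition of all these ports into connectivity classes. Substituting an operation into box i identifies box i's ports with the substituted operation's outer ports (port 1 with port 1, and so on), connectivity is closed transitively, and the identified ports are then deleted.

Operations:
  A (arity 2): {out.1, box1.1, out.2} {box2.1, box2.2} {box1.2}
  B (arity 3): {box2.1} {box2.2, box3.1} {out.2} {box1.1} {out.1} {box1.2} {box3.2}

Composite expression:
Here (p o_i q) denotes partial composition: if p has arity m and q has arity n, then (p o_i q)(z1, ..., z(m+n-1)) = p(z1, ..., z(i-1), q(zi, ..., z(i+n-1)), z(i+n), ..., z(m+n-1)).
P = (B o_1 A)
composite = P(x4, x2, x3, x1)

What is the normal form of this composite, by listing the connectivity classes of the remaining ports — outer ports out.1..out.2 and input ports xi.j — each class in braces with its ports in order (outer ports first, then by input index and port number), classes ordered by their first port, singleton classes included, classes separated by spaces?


Two ports join when wires chain via B-identified ports.
composing A on (x4, x2), with out.j its own outer ports: {out.1, out.2, x4.1} {x2.1, x2.2} {x4.2}
composing B on (x4, x2, x3, x1), with out.j its own outer ports: {out.1} {out.2} {x1.1, x3.2} {x1.2} {x2.1, x2.2} {x3.1} {x4.1} {x4.2}

{out.1} {out.2} {x1.1, x3.2} {x1.2} {x2.1, x2.2} {x3.1} {x4.1} {x4.2}


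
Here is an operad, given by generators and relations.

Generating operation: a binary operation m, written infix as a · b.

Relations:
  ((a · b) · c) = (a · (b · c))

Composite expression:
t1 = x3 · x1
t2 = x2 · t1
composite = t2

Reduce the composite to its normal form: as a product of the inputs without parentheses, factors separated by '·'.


x2 · x3 · x1

Key point: m is associative — brackets drop, the x-order remains.
(x3 · x1) collapses to x3 · x1
(x2 · (x3 · x1)) collapses to x2 · x3 · x1


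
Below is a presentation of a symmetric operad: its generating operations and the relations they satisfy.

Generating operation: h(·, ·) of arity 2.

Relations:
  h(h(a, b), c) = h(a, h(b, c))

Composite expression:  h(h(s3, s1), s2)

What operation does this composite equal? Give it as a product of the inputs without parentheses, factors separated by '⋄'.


s3 ⋄ s1 ⋄ s2

The h-tree's shape is irrelevant; the s-reading-order decides.
h(s3, s1) collapses to s3 ⋄ s1
h(h(s3, s1), s2) collapses to s3 ⋄ s1 ⋄ s2


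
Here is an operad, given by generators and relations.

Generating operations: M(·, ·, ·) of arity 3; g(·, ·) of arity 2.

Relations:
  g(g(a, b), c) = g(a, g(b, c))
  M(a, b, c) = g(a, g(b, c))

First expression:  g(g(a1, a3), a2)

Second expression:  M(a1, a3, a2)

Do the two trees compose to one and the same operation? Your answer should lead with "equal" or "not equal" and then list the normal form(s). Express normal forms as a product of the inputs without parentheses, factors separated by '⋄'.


equal; the common form is a1 ⋄ a3 ⋄ a2

Normal form of the first expression: a1 ⋄ a3 ⋄ a2
Normal form of the second expression: a1 ⋄ a3 ⋄ a2
One common form — equal.


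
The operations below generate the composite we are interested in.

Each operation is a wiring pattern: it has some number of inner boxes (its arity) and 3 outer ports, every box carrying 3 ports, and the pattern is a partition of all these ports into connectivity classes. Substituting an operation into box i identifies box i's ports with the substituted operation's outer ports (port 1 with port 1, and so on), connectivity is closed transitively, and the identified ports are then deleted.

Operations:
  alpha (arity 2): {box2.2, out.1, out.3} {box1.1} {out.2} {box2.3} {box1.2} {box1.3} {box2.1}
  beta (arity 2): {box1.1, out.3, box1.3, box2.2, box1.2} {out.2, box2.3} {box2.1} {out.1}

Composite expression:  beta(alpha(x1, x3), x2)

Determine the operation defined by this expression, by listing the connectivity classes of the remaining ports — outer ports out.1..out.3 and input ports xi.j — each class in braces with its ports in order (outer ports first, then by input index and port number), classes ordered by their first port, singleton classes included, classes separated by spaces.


{out.1} {out.2, x2.3} {out.3, x2.2, x3.2} {x1.1} {x1.2} {x1.3} {x2.1} {x3.1} {x3.3}

Substituting into beta glues patterns; closure does the rest.
stage alpha: inputs (x1, x3), connectivity {out.1, out.3, x3.2} {out.2} {x1.1} {x1.2} {x1.3} {x3.1} {x3.3}, out.j its boundary
stage beta: inputs (x1, x3, x2), connectivity {out.1} {out.2, x2.3} {out.3, x2.2, x3.2} {x1.1} {x1.2} {x1.3} {x2.1} {x3.1} {x3.3}, out.j its boundary


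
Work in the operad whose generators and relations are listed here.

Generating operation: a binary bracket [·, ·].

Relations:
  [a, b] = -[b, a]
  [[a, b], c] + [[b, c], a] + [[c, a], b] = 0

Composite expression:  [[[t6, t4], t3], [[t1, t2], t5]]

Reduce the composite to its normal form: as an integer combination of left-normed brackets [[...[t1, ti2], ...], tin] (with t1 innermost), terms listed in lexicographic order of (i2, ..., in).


-[[[[[t1, t2], t5], t3], t4], t6] + [[[[[t1, t2], t5], t3], t6], t4] + [[[[[t1, t2], t5], t4], t6], t3] - [[[[[t1, t2], t5], t6], t4], t3]


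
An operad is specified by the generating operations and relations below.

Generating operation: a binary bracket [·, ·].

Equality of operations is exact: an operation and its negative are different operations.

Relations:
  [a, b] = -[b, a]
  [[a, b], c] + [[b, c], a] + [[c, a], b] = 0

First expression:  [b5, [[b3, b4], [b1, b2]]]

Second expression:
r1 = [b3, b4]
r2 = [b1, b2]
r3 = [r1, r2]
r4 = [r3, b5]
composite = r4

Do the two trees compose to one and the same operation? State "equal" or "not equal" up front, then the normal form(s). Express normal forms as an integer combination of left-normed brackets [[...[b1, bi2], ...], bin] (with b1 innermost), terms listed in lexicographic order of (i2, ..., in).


not equal; the first gives [[[[b1, b2], b3], b4], b5] - [[[[b1, b2], b4], b3], b5] and the second -[[[[b1, b2], b3], b4], b5] + [[[[b1, b2], b4], b3], b5]

The first expression, normalized: [[[[b1, b2], b3], b4], b5] - [[[[b1, b2], b4], b3], b5]
The second expression, normalized: -[[[[b1, b2], b3], b4], b5] + [[[[b1, b2], b4], b3], b5]
They disagree, so not equal.


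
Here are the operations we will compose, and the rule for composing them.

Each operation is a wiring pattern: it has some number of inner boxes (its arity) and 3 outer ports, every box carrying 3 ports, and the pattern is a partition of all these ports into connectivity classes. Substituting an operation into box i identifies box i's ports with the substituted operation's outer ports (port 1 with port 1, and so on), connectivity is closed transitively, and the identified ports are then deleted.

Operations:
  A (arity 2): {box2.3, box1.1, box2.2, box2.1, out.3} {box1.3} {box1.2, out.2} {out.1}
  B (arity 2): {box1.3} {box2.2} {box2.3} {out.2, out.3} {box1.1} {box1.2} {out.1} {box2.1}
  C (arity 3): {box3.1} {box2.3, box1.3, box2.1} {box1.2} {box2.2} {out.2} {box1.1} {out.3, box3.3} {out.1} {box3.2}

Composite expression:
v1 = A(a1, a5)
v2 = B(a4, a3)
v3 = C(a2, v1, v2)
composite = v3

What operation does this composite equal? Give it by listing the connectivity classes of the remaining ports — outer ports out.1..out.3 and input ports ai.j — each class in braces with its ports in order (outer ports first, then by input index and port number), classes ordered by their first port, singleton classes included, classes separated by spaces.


{out.1} {out.2} {out.3} {a1.1, a2.3, a5.1, a5.2, a5.3} {a1.2} {a1.3} {a2.1} {a2.2} {a3.1} {a3.2} {a3.3} {a4.1} {a4.2} {a4.3}


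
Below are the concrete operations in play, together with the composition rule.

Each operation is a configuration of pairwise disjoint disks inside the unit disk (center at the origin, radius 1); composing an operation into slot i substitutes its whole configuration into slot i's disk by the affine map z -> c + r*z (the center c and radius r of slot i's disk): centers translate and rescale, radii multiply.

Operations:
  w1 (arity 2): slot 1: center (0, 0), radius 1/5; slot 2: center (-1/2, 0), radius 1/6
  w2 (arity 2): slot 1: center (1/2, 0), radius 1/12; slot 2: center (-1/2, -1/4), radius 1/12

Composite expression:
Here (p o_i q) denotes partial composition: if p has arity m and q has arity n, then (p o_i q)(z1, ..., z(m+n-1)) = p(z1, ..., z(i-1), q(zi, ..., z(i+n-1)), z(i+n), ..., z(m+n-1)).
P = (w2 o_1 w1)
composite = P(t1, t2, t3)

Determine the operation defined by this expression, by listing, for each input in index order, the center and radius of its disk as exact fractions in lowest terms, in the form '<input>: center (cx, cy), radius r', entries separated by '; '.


t1: center (1/2, 0), radius 1/60; t2: center (11/24, 0), radius 1/72; t3: center (-1/2, -1/4), radius 1/12

Below w2, radii multiply path by path; the t-disk centers shift.
input t1: composing its 2 substitution steps yields center (1/2, 0), radius 1/60
input t2: composing its 2 substitution steps yields center (11/24, 0), radius 1/72
input t3: composing its 1 substitution step yields center (-1/2, -1/4), radius 1/12


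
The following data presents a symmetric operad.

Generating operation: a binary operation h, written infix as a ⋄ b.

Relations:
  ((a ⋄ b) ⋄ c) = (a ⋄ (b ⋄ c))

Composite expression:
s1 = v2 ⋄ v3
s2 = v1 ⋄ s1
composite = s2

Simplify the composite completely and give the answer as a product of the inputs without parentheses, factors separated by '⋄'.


v1 ⋄ v2 ⋄ v3

The h-tree's shape is irrelevant; the v-reading-order decides.
(v2 ⋄ v3) reduces to v2 ⋄ v3
(v1 ⋄ (v2 ⋄ v3)) reduces to v1 ⋄ v2 ⋄ v3


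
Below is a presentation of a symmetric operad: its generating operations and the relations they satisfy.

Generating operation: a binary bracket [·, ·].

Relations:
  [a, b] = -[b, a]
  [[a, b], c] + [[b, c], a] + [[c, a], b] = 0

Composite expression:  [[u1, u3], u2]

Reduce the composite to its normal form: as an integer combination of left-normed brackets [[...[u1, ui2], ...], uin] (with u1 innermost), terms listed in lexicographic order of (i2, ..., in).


[[u1, u3], u2]

A multilinear Lie element is pinned by u1-initial words (u1 innermost).
Composite bracket: [[u1, u3], u2]
Full expansion: 4 signed words from ab - ba (2^2 = 4).
Words beginning with u1 determine it all:
  u1u3u2 (sign +1) contributes +[[u1, u3], u2]


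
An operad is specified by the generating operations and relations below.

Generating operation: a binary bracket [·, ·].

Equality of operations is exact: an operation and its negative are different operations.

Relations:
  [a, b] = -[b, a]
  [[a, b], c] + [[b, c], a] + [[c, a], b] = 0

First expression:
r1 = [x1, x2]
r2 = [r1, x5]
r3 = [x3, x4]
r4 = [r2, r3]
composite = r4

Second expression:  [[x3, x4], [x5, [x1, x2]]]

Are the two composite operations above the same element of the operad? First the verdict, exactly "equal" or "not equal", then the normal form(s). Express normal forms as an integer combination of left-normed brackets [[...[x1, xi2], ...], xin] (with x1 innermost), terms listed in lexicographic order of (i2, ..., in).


equal — both sides give [[[[x1, x2], x5], x3], x4] - [[[[x1, x2], x5], x4], x3]


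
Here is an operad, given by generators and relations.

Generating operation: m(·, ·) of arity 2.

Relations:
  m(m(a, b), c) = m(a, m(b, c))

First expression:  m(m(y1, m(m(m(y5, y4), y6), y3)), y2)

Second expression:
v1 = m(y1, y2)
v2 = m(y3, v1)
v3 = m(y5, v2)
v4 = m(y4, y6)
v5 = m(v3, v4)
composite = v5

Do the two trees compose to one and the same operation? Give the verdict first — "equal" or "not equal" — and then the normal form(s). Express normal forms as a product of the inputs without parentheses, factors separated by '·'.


In normal form, the first expression is y1 · y5 · y4 · y6 · y3 · y2
In normal form, the second expression is y5 · y3 · y1 · y2 · y4 · y6
Distinct normal forms: not equal.

not equal; the first gives y1 · y5 · y4 · y6 · y3 · y2 and the second y5 · y3 · y1 · y2 · y4 · y6


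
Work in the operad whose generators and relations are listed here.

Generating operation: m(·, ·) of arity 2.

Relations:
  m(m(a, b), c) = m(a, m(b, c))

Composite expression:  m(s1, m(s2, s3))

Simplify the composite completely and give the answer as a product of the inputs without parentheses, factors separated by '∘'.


All parenthesizations of m agree; list the s-inputs left to right.
m(s2, s3) collapses to s2 ∘ s3
m(s1, m(s2, s3)) collapses to s1 ∘ s2 ∘ s3

s1 ∘ s2 ∘ s3


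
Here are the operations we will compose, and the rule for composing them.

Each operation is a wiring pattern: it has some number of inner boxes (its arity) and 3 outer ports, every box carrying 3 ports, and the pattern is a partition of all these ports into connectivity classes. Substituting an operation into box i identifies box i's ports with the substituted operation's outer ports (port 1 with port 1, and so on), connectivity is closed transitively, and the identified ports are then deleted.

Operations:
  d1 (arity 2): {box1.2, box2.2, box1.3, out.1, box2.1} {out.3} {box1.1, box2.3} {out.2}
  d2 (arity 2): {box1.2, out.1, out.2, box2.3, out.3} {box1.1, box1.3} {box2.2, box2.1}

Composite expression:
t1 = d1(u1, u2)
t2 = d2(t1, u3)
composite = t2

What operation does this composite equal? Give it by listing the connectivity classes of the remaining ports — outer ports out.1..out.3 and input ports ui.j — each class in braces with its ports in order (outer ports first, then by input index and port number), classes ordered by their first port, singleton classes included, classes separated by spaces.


{out.1, out.2, out.3, u3.3} {u1.1, u2.3} {u1.2, u1.3, u2.1, u2.2} {u3.1, u3.2}

Reachability decides: close wires over d2-identified ports.
after d1, the pattern on (u1, u2) reads {out.1, u1.2, u1.3, u2.1, u2.2} {out.2} {out.3} {u1.1, u2.3} (out.j = its outer ports)
after d2, the pattern on (u1, u2, u3) reads {out.1, out.2, out.3, u3.3} {u1.1, u2.3} {u1.2, u1.3, u2.1, u2.2} {u3.1, u3.2} (out.j = its outer ports)


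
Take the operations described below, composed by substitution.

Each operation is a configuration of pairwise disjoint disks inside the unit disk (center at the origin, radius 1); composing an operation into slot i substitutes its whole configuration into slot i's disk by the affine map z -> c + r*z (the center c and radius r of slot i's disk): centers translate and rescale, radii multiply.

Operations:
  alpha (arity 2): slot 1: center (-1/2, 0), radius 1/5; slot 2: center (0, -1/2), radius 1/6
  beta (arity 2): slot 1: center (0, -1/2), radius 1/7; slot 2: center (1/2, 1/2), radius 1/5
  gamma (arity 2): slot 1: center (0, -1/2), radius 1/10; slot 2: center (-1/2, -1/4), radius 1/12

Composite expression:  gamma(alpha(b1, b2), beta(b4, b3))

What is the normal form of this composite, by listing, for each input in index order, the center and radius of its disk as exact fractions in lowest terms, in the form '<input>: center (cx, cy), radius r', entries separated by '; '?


Only the slot chain above each b matters under gamma; compose those maps.
input b1: applying the 2 nested substitutions gives center (-1/20, -1/2), radius 1/50
input b2: applying the 2 nested substitutions gives center (0, -11/20), radius 1/60
input b4: applying the 2 nested substitutions gives center (-1/2, -7/24), radius 1/84
input b3: applying the 2 nested substitutions gives center (-11/24, -5/24), radius 1/60

b1: center (-1/20, -1/2), radius 1/50; b2: center (0, -11/20), radius 1/60; b3: center (-11/24, -5/24), radius 1/60; b4: center (-1/2, -7/24), radius 1/84


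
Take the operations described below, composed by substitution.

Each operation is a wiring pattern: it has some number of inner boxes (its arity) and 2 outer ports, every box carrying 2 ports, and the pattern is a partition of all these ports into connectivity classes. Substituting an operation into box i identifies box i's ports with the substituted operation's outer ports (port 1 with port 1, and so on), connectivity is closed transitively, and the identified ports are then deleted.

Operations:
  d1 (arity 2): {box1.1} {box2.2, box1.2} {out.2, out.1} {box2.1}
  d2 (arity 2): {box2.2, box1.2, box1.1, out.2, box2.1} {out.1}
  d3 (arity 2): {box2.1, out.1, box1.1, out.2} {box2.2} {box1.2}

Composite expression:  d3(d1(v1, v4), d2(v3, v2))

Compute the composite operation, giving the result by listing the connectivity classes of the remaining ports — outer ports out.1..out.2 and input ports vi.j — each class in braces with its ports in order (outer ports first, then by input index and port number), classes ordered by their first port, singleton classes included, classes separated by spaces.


{out.1, out.2} {v1.1} {v1.2, v4.2} {v2.1, v2.2, v3.1, v3.2} {v4.1}

Reachability decides: close wires over d3-identified ports.
d1 over (v1, v4) gives {out.1, out.2} {v1.1} {v1.2, v4.2} {v4.1}, out.j being that stage's outer ports
d2 over (v3, v2) gives {out.1} {out.2, v2.1, v2.2, v3.1, v3.2}, out.j being that stage's outer ports
d3 over (v1, v4, v3, v2) gives {out.1, out.2} {v1.1} {v1.2, v4.2} {v2.1, v2.2, v3.1, v3.2} {v4.1}, out.j being that stage's outer ports


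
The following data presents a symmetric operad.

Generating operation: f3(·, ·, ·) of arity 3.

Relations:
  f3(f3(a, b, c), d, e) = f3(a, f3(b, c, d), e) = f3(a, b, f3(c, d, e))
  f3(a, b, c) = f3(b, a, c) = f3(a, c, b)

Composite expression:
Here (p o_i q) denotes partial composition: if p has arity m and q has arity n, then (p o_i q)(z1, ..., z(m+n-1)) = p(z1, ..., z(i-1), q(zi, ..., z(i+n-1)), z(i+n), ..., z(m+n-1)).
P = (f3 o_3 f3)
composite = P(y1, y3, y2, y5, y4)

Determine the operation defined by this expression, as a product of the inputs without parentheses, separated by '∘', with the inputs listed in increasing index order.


Reordering under f3 is free, so list the y-inputs canonically.
f3(y2, y5, y4) reduces to y2 ∘ y5 ∘ y4
f3(y1, y3, f3(y2, y5, y4)) reduces to y1 ∘ y3 ∘ y2 ∘ y5 ∘ y4
rearranged into index order: y1 ∘ y2 ∘ y3 ∘ y4 ∘ y5

y1 ∘ y2 ∘ y3 ∘ y4 ∘ y5


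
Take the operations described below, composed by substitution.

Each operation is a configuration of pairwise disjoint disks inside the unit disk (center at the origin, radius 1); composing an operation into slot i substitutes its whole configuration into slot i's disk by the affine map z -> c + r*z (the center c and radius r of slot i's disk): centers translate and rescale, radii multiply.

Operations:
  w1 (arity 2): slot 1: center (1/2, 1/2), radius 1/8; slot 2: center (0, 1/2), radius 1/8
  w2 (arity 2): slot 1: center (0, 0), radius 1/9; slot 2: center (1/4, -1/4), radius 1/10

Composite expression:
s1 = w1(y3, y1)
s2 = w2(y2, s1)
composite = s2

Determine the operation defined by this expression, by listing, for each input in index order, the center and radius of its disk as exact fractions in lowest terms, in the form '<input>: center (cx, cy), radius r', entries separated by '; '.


y1: center (1/4, -1/5), radius 1/80; y2: center (0, 0), radius 1/9; y3: center (3/10, -1/5), radius 1/80

Below w2, radii multiply path by path; the y-disk centers shift.
for y2, the 1-step affine chain lands on center (0, 0), radius 1/9
for y3, the 2-step affine chain lands on center (3/10, -1/5), radius 1/80
for y1, the 2-step affine chain lands on center (1/4, -1/5), radius 1/80


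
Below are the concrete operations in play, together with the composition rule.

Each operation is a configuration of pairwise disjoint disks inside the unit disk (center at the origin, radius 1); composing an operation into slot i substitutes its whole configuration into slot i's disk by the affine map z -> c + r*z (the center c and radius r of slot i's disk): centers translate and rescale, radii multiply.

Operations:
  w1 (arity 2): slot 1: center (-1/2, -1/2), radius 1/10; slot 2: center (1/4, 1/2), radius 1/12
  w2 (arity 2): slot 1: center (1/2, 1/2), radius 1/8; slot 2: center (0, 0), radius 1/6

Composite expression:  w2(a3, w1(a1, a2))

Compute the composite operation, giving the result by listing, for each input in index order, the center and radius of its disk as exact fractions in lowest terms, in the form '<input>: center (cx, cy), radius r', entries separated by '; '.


Only the slot chain above each a matters under w2; compose those maps.
a3 passes through 1 substitution, ending at center (1/2, 1/2), radius 1/8
a1 passes through 2 substitutions, ending at center (-1/12, -1/12), radius 1/60
a2 passes through 2 substitutions, ending at center (1/24, 1/12), radius 1/72

a1: center (-1/12, -1/12), radius 1/60; a2: center (1/24, 1/12), radius 1/72; a3: center (1/2, 1/2), radius 1/8


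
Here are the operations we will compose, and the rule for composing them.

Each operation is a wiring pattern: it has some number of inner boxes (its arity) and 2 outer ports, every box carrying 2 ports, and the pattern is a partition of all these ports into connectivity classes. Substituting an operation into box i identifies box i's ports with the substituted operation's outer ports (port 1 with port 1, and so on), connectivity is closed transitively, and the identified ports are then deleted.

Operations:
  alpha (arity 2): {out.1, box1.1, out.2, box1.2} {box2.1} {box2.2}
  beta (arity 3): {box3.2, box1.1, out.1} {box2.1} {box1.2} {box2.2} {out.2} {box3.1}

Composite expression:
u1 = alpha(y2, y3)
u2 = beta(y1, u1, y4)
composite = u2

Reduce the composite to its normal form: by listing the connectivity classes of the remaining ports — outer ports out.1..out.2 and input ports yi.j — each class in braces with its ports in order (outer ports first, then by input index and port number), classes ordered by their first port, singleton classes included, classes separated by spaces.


{out.1, y1.1, y4.2} {out.2} {y1.2} {y2.1, y2.2} {y3.1} {y3.2} {y4.1}

Reachability decides: close wires over beta-identified ports.
alpha over (y2, y3) gives {out.1, out.2, y2.1, y2.2} {y3.1} {y3.2}, out.j being that stage's outer ports
beta over (y1, y2, y3, y4) gives {out.1, y1.1, y4.2} {out.2} {y1.2} {y2.1, y2.2} {y3.1} {y3.2} {y4.1}, out.j being that stage's outer ports


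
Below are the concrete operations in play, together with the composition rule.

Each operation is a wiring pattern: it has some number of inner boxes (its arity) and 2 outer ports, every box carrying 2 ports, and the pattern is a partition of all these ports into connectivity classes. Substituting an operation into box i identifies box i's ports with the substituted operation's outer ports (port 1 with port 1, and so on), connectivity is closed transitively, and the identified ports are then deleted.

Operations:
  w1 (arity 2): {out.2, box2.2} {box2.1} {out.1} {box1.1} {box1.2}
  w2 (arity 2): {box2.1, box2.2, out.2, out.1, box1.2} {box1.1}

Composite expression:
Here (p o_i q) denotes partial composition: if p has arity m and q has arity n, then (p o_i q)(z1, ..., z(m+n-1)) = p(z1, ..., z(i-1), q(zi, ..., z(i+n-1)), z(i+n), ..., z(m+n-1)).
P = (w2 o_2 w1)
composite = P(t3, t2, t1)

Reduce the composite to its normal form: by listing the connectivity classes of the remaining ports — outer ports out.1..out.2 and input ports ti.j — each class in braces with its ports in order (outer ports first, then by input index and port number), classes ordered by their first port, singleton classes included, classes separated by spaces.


{out.1, out.2, t1.2, t3.2} {t1.1} {t2.1} {t2.2} {t3.1}


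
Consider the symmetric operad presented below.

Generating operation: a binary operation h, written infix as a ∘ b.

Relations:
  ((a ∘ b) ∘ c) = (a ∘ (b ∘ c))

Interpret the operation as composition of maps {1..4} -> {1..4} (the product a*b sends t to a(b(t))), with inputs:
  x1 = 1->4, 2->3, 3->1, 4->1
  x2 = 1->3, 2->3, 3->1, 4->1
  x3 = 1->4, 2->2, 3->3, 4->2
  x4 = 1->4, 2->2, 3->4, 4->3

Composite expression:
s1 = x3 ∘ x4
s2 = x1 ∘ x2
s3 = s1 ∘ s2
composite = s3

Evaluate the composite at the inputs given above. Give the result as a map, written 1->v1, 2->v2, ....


1->2, 2->2, 3->3, 4->3

(x3 ∘ x4) = 1->2, 2->2, 3->2, 4->3
(x1 ∘ x2) = 1->1, 2->1, 3->4, 4->4
((x3 ∘ x4) ∘ (x1 ∘ x2)) = 1->2, 2->2, 3->3, 4->3


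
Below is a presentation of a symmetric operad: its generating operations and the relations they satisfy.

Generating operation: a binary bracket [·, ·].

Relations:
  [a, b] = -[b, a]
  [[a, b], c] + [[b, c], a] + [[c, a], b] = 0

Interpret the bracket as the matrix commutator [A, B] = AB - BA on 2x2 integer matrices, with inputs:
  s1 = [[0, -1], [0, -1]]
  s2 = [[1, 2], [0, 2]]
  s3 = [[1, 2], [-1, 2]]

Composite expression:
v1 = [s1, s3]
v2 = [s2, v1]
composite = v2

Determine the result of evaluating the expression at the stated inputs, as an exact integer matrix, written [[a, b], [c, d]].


[[2, -5], [1, -2]]

[s1, s3] = [[1, 1], [1, -1]]
[s2, [s1, s3]] = [[2, -5], [1, -2]]


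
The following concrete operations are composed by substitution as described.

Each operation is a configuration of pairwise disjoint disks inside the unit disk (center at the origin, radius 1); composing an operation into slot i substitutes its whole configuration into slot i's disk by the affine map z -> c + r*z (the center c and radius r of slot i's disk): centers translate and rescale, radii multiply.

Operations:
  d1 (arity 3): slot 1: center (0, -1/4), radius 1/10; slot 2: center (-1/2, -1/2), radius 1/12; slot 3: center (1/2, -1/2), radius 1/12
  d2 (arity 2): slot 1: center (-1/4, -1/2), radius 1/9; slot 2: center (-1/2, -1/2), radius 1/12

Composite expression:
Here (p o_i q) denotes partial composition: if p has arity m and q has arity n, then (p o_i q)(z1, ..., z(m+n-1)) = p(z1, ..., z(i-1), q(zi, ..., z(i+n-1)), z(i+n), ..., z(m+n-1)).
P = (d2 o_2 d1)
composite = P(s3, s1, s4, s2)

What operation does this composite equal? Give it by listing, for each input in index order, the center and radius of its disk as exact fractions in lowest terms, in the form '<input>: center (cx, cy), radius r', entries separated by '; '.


s1: center (-1/2, -25/48), radius 1/120; s2: center (-11/24, -13/24), radius 1/144; s3: center (-1/4, -1/2), radius 1/9; s4: center (-13/24, -13/24), radius 1/144

Each s-disk chains the slot maps above it in d2; radii multiply.
for s3, the 1-step affine chain lands on center (-1/4, -1/2), radius 1/9
for s1, the 2-step affine chain lands on center (-1/2, -25/48), radius 1/120
for s4, the 2-step affine chain lands on center (-13/24, -13/24), radius 1/144
for s2, the 2-step affine chain lands on center (-11/24, -13/24), radius 1/144


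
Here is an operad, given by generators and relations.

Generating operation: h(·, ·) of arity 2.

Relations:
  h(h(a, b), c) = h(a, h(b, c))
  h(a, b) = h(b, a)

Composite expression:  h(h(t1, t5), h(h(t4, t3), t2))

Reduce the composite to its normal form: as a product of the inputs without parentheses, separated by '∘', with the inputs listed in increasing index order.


t1 ∘ t2 ∘ t3 ∘ t4 ∘ t5


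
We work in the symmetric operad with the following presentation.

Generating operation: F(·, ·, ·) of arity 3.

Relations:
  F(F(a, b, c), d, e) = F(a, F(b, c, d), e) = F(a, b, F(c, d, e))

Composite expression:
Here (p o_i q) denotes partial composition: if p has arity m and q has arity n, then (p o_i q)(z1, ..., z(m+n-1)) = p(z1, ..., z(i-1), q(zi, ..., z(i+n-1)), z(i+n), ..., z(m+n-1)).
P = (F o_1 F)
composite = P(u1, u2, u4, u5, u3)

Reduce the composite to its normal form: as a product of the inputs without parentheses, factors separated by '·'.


u1 · u2 · u4 · u5 · u3

Under associativity of F, the answer is the u's in reading order.
F(u1, u2, u4) reduces to u1 · u2 · u4
F(F(u1, u2, u4), u5, u3) reduces to u1 · u2 · u4 · u5 · u3


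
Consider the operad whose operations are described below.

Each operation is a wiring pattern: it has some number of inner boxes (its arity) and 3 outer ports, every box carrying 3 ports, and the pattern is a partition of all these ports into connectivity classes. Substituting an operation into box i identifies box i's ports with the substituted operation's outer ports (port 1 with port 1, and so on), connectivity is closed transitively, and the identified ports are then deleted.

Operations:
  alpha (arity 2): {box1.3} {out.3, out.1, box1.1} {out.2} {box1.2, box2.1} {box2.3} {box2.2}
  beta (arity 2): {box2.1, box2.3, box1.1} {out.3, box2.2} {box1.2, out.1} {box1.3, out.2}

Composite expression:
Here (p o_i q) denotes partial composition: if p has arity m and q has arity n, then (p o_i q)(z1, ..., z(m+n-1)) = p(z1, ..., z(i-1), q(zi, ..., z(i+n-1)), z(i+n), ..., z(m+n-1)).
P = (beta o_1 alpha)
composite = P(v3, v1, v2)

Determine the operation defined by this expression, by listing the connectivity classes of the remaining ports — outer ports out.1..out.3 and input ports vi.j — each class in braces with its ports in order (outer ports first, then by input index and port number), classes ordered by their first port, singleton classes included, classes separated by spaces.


After gluing at beta, chains via deleted ports link the v-ports.
alpha over (v3, v1) gives {out.1, out.3, v3.1} {out.2} {v1.1, v3.2} {v1.2} {v1.3} {v3.3}, out.j being that stage's outer ports
beta over (v3, v1, v2) gives {out.1} {out.2, v2.1, v2.3, v3.1} {out.3, v2.2} {v1.1, v3.2} {v1.2} {v1.3} {v3.3}, out.j being that stage's outer ports

{out.1} {out.2, v2.1, v2.3, v3.1} {out.3, v2.2} {v1.1, v3.2} {v1.2} {v1.3} {v3.3}


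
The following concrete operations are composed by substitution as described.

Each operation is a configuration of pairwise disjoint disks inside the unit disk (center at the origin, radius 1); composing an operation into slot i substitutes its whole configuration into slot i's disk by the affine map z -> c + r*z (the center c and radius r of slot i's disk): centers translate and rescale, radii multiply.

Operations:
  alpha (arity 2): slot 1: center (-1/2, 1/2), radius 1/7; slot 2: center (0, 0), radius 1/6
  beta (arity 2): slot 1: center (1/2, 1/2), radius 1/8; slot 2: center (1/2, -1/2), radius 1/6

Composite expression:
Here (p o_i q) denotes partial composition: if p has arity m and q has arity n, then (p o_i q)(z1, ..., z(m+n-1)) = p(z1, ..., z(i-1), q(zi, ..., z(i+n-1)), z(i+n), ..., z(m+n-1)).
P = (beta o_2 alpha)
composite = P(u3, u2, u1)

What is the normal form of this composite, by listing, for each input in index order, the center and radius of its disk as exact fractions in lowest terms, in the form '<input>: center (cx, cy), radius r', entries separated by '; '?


u1: center (1/2, -1/2), radius 1/36; u2: center (5/12, -5/12), radius 1/42; u3: center (1/2, 1/2), radius 1/8

Each u-disk chains the slot maps above it in beta; radii multiply.
u3: after 1 affine step, its disk has center (1/2, 1/2), radius 1/8
u2: after 2 affine steps, its disk has center (5/12, -5/12), radius 1/42
u1: after 2 affine steps, its disk has center (1/2, -1/2), radius 1/36


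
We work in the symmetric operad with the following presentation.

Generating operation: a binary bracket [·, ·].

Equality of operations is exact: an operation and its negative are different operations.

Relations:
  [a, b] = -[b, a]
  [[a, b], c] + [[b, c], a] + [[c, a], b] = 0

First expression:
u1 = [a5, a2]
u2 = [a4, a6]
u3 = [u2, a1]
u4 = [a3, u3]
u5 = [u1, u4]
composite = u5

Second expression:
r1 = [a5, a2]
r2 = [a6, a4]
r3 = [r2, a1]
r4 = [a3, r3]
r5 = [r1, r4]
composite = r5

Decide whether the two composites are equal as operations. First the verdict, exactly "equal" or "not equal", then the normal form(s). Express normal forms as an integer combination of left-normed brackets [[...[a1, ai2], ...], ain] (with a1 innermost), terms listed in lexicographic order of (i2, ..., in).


The first composite normalizes to [[[[[a1, a4], a6], a3], a2], a5] - [[[[[a1, a4], a6], a3], a5], a2] - [[[[[a1, a6], a4], a3], a2], a5] + [[[[[a1, a6], a4], a3], a5], a2]
The second composite normalizes to -[[[[[a1, a4], a6], a3], a2], a5] + [[[[[a1, a4], a6], a3], a5], a2] + [[[[[a1, a6], a4], a3], a2], a5] - [[[[[a1, a6], a4], a3], a5], a2]
No match — not equal.

not equal: they reduce to [[[[[a1, a4], a6], a3], a2], a5] - [[[[[a1, a4], a6], a3], a5], a2] - [[[[[a1, a6], a4], a3], a2], a5] + [[[[[a1, a6], a4], a3], a5], a2] and -[[[[[a1, a4], a6], a3], a2], a5] + [[[[[a1, a4], a6], a3], a5], a2] + [[[[[a1, a6], a4], a3], a2], a5] - [[[[[a1, a6], a4], a3], a5], a2]


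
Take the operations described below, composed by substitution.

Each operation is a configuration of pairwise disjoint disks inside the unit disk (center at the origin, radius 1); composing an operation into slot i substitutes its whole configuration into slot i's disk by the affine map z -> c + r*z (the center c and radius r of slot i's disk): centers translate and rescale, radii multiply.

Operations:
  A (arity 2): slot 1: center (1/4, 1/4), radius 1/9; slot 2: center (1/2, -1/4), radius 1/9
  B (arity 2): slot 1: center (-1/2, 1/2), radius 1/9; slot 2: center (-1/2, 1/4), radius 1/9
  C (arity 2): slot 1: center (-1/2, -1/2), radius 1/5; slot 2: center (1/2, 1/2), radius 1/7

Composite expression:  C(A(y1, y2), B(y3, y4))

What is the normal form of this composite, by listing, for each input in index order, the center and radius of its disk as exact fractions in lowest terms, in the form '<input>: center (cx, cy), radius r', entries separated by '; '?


y1: center (-9/20, -9/20), radius 1/45; y2: center (-2/5, -11/20), radius 1/45; y3: center (3/7, 4/7), radius 1/63; y4: center (3/7, 15/28), radius 1/63

Below C, radii multiply path by path; the y-disk centers shift.
input y1: composing its 2 substitution steps yields center (-9/20, -9/20), radius 1/45
input y2: composing its 2 substitution steps yields center (-2/5, -11/20), radius 1/45
input y3: composing its 2 substitution steps yields center (3/7, 4/7), radius 1/63
input y4: composing its 2 substitution steps yields center (3/7, 15/28), radius 1/63
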